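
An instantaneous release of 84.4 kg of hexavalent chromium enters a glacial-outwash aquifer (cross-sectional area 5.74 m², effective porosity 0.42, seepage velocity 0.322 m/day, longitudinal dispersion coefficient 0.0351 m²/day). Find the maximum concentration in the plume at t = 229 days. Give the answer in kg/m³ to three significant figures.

The peak of an instantaneous 1D plume sits at x = vt; there the Gaussian factor is 1 and C_max = M/(n_e·A·√(4πDt)), where n_e·A is the pore area the mass is dissolved in.
√(4πDt) = √(4π × 0.0351 × 229) = 10.05 m, so C_max = 84.4/(0.42 × 5.74 × 10.05) = 3.48 kg/m³.

3.48 kg/m³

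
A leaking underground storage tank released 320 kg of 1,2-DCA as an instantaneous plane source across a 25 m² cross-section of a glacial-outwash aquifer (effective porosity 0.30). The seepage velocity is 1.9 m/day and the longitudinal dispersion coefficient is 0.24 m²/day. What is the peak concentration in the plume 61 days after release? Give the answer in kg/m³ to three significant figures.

The peak of an instantaneous 1D plume sits at x = vt; there the Gaussian factor is 1 and C_max = M/(n_e·A·√(4πDt)), where n_e·A is the pore area the mass is dissolved in.
√(4πDt) = √(4π × 0.24 × 61) = 13.56 m, so C_max = 320/(0.30 × 25 × 13.56) = 3.15 kg/m³.

3.15 kg/m³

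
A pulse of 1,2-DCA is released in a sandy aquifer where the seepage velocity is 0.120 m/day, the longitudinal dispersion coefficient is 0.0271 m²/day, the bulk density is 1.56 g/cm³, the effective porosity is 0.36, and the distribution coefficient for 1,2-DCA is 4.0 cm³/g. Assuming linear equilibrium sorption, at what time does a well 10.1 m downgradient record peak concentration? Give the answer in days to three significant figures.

1510 days

Retardation factor R = 1 + ρ_b·K_d/n = 1 + 1.56 × 4.0/0.36 = 18.33.
Sorption retards both mechanisms: v_R = v/R = 0.006547 m/day, D_R = D/R = 0.001478 m²/day.
Peak time from v_R²t² + 2D_R t − x² = 0: t = (√(D_R² + v_R²x²) − D_R)/v_R².
√(D_R² + v_R²x²) = √(0.001478² + 0.006547² × 10.1²) = 0.06614; v_R² = 4.286e-05.
t = (0.06614 − 0.001478)/4.286e-05 = 1510 days.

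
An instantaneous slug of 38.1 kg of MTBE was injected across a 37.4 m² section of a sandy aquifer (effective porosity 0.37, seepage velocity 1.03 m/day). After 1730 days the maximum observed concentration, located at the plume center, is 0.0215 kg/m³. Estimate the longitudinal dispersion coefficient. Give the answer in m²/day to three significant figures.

At the plume center C_max = M/(n_e·A·√(4πDt)), so D = M²/(4πt·(n_e·A·C_max)²).
n_e·A·C_max = 0.37 × 37.4 × 0.0215 = 0.2975 kg/m.
D = 38.1²/(4π × 1730 × 0.2975²) = 0.754 m²/day.

0.754 m²/day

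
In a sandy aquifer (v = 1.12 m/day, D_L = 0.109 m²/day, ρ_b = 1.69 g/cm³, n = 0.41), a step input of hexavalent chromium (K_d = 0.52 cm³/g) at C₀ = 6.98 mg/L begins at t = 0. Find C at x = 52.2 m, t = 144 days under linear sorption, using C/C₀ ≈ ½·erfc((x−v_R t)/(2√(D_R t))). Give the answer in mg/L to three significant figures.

Retardation factor R = 1 + ρ_b·K_d/n = 1 + 1.69 × 0.52/0.41 = 3.143.
Sorption retards both mechanisms: v_R = v/R = 0.3563 m/day, D_R = D/R = 0.03468 m²/day.
v_R·t = 0.3563 × 144 = 51.3072 m; 2√(D_R t) = 4.469 m; argument = (52.2 − 51.3072)/4.469 = 0.1998.
C = C₀ × ½·erfc(0.1998) = 6.98 × 0.3888 = 2.71 mg/L.

2.71 mg/L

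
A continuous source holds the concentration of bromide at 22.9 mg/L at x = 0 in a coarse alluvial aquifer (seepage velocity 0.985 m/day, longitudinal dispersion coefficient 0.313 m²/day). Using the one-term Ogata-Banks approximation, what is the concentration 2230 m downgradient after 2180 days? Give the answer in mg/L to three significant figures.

For a continuous step input, C/C₀ ≈ ½·erfc((x−vt)/(2√(Dt))).
vt = 0.985 × 2180 = 2147.3 m and 2√(Dt) = 2√(0.313 × 2180) = 52.24 m.
Argument (x−vt)/(2√(Dt)) = (2230 − 2147.3)/52.24 = 1.583; ½·erfc(1.583) = 0.01259.
C = 22.9 × 0.01259 = 0.288 mg/L.

0.288 mg/L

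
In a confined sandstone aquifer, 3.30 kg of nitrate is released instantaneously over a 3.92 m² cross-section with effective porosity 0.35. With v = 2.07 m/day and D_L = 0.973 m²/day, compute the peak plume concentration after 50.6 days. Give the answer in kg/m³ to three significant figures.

0.0967 kg/m³

The peak of an instantaneous 1D plume sits at x = vt; there the Gaussian factor is 1 and C_max = M/(n_e·A·√(4πDt)), where n_e·A is the pore area the mass is dissolved in.
√(4πDt) = √(4π × 0.973 × 50.6) = 24.87 m, so C_max = 3.30/(0.35 × 3.92 × 24.87) = 0.0967 kg/m³.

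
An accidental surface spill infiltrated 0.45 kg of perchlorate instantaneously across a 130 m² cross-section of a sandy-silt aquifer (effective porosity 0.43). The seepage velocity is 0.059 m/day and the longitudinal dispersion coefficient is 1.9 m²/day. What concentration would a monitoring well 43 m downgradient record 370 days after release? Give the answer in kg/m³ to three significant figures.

For an instantaneous plane source, C(x,t) = M/(n_e·A·√(4πDt)) · exp(−(x−vt)²/(4Dt)), with n_e·A the pore (flow) area.
Plume center vt = 0.059 × 370 = 21.83 m, so the well at 43 m is 21.17 m downgradient of the peak.
√(4πDt) = 93.99 m, giving peak height M/(n_e·A·√(4πDt)) = 0.45/(0.43 × 130 × 93.99) = 8.565e-05 kg/m³.
(x−vt)²/(4Dt) = (21.17)²/(4 × 1.9 × 370) = 0.1594; exp(−0.1594) = 0.8527.
C = 8.565e-05 × 0.8527 = 7.30e-05 kg/m³.

7.30e-05 kg/m³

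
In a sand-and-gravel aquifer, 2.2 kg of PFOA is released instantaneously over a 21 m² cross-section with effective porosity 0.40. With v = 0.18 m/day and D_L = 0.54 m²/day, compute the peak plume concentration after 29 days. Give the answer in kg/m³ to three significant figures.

0.0187 kg/m³

The peak of an instantaneous 1D plume sits at x = vt; there the Gaussian factor is 1 and C_max = M/(n_e·A·√(4πDt)), where n_e·A is the pore area the mass is dissolved in.
√(4πDt) = √(4π × 0.54 × 29) = 14.03 m, so C_max = 2.2/(0.40 × 21 × 14.03) = 0.0187 kg/m³.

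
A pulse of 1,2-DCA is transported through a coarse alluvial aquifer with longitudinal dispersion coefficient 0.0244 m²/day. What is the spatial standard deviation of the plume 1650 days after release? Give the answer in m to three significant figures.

8.97 m

Dispersive spreading gives a Gaussian with σ² = 2Dt; advection only shifts the center.
σ = √(2 × 0.0244 × 1650) = 8.97 m.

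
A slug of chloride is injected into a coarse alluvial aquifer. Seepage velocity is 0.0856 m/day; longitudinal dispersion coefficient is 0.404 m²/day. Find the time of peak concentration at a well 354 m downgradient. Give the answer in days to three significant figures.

For the 1D instantaneous-source solution, setting ∂C/∂t = 0 at fixed x gives v²t² + 2Dt − x² = 0, so t = (√(D² + v²x²) − D)/v².
√(D² + v²x²) = √(0.404² + 0.0856² × 354²) = 30.31; v² = 0.00732736.
t = (30.31 − 0.404)/0.00732736 = 4080 days (vs. the pure-advection estimate x/v = 4140 d).

4080 days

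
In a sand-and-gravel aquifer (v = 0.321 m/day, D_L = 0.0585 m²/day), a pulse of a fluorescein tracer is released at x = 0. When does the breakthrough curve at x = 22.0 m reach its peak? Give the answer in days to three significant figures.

For the 1D instantaneous-source solution, setting ∂C/∂t = 0 at fixed x gives v²t² + 2Dt − x² = 0, so t = (√(D² + v²x²) − D)/v².
√(D² + v²x²) = √(0.0585² + 0.321² × 22.0²) = 7.062; v² = 0.103041.
t = (7.062 − 0.0585)/0.103041 = 68.0 days (vs. the pure-advection estimate x/v = 68.5 d).

68.0 days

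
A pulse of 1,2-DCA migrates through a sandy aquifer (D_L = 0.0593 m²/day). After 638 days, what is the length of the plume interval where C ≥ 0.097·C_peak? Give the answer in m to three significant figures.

The plume is Gaussian with σ = √(2Dt) = √(2 × 0.0593 × 638) = 8.699 m.
C/C_peak = exp(−Δx²/(2σ²)) = 0.097 ⇒ Δx = σ·√(−2 ln 0.097) = 8.699 × 2.160 = 18.79 m.
Width = 2Δx = 37.6 m.

37.6 m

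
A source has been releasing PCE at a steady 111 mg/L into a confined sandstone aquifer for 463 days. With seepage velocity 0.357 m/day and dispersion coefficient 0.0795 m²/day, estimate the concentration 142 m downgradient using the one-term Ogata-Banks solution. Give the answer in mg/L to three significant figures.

111 mg/L

For a continuous step input, C/C₀ ≈ ½·erfc((x−vt)/(2√(Dt))).
vt = 0.357 × 463 = 165.291 m and 2√(Dt) = 2√(0.0795 × 463) = 12.13 m.
Argument (x−vt)/(2√(Dt)) = (142 − 165.291)/12.13 = -1.920; ½·erfc(-1.920) = 0.9967.
C = 111 × 0.9967 = 111 mg/L.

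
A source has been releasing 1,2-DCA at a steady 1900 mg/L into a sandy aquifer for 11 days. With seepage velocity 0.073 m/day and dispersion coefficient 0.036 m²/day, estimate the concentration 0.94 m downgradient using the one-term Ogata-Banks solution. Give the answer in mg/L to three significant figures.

834 mg/L

For a continuous step input, C/C₀ ≈ ½·erfc((x−vt)/(2√(Dt))).
vt = 0.073 × 11 = 0.803 m and 2√(Dt) = 2√(0.036 × 11) = 1.259 m.
Argument (x−vt)/(2√(Dt)) = (0.94 − 0.803)/1.259 = 0.1088; ½·erfc(0.1088) = 0.4389.
C = 1900 × 0.4389 = 834 mg/L.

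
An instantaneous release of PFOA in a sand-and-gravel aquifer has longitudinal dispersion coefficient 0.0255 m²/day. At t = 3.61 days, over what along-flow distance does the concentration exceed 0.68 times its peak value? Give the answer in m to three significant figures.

0.754 m

The plume is Gaussian with σ = √(2Dt) = √(2 × 0.0255 × 3.61) = 0.4291 m.
C/C_peak = exp(−Δx²/(2σ²)) = 0.68 ⇒ Δx = σ·√(−2 ln 0.68) = 0.4291 × 0.8783 = 0.3769 m.
Width = 2Δx = 0.754 m.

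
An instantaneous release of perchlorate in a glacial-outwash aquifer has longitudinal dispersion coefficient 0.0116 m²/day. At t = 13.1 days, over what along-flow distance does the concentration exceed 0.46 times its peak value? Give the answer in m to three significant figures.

The plume is Gaussian with σ = √(2Dt) = √(2 × 0.0116 × 13.1) = 0.5513 m.
C/C_peak = exp(−Δx²/(2σ²)) = 0.46 ⇒ Δx = σ·√(−2 ln 0.46) = 0.5513 × 1.246 = 0.6869 m.
Width = 2Δx = 1.37 m.

1.37 m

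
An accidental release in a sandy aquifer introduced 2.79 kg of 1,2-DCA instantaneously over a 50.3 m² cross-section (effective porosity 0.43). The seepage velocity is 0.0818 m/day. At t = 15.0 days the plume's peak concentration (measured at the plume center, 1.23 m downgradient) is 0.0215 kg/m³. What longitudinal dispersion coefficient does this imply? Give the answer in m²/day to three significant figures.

At the plume center C_max = M/(n_e·A·√(4πDt)), so D = M²/(4πt·(n_e·A·C_max)²).
n_e·A·C_max = 0.43 × 50.3 × 0.0215 = 0.4650 kg/m.
D = 2.79²/(4π × 15.0 × 0.4650²) = 0.191 m²/day.

0.191 m²/day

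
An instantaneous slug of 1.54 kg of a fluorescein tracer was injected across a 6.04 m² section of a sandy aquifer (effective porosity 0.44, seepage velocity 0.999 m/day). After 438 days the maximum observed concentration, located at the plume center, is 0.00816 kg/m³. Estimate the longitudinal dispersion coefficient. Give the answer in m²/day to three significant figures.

At the plume center C_max = M/(n_e·A·√(4πDt)), so D = M²/(4πt·(n_e·A·C_max)²).
n_e·A·C_max = 0.44 × 6.04 × 0.00816 = 0.02169 kg/m.
D = 1.54²/(4π × 438 × 0.02169²) = 0.916 m²/day.

0.916 m²/day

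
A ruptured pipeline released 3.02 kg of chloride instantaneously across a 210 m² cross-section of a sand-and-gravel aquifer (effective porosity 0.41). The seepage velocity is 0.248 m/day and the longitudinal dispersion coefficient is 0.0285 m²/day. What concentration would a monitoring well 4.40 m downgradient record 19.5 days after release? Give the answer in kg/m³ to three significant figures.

For an instantaneous plane source, C(x,t) = M/(n_e·A·√(4πDt)) · exp(−(x−vt)²/(4Dt)), with n_e·A the pore (flow) area.
Plume center vt = 0.248 × 19.5 = 4.836 m, so the well at 4.40 m is 0.436 m upgradient of the peak.
√(4πDt) = 2.643 m, giving peak height M/(n_e·A·√(4πDt)) = 3.02/(0.41 × 210 × 2.643) = 0.01327 kg/m³.
(x−vt)²/(4Dt) = (-0.436)²/(4 × 0.0285 × 19.5) = 0.08551; exp(−0.08551) = 0.9180.
C = 0.01327 × 0.9180 = 0.0122 kg/m³.

0.0122 kg/m³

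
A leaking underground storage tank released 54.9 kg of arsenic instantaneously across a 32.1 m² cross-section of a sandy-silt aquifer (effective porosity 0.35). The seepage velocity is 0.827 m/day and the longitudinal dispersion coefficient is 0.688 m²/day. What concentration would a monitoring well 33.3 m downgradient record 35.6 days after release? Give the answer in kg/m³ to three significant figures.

0.239 kg/m³

For an instantaneous plane source, C(x,t) = M/(n_e·A·√(4πDt)) · exp(−(x−vt)²/(4Dt)), with n_e·A the pore (flow) area.
Plume center vt = 0.827 × 35.6 = 29.4412 m, so the well at 33.3 m is 3.8588 m downgradient of the peak.
√(4πDt) = 17.54 m, giving peak height M/(n_e·A·√(4πDt)) = 54.9/(0.35 × 32.1 × 17.54) = 0.2786 kg/m³.
(x−vt)²/(4Dt) = (3.8588)²/(4 × 0.688 × 35.6) = 0.1520; exp(−0.1520) = 0.8590.
C = 0.2786 × 0.8590 = 0.239 kg/m³.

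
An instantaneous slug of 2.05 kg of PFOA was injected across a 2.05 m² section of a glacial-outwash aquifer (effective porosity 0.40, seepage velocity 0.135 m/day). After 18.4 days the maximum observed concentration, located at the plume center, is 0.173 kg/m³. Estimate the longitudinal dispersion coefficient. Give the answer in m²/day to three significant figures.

At the plume center C_max = M/(n_e·A·√(4πDt)), so D = M²/(4πt·(n_e·A·C_max)²).
n_e·A·C_max = 0.40 × 2.05 × 0.173 = 0.1419 kg/m.
D = 2.05²/(4π × 18.4 × 0.1419²) = 0.903 m²/day.

0.903 m²/day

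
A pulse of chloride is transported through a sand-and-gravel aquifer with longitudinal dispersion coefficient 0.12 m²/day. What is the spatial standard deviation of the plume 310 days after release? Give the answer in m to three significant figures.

8.63 m

Dispersive spreading gives a Gaussian with σ² = 2Dt; advection only shifts the center.
σ = √(2 × 0.12 × 310) = 8.63 m.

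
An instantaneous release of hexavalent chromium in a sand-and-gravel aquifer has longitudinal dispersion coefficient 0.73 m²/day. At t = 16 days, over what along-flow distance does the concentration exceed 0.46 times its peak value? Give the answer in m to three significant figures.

The plume is Gaussian with σ = √(2Dt) = √(2 × 0.73 × 16) = 4.833 m.
C/C_peak = exp(−Δx²/(2σ²)) = 0.46 ⇒ Δx = σ·√(−2 ln 0.46) = 4.833 × 1.246 = 6.022 m.
Width = 2Δx = 12.0 m.

12.0 m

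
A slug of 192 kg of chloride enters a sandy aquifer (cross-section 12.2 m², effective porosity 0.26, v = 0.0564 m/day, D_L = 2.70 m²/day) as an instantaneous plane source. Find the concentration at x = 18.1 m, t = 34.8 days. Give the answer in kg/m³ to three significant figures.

For an instantaneous plane source, C(x,t) = M/(n_e·A·√(4πDt)) · exp(−(x−vt)²/(4Dt)), with n_e·A the pore (flow) area.
Plume center vt = 0.0564 × 34.8 = 1.96272 m, so the well at 18.1 m is 16.13728 m downgradient of the peak.
√(4πDt) = 34.36 m, giving peak height M/(n_e·A·√(4πDt)) = 192/(0.26 × 12.2 × 34.36) = 1.762 kg/m³.
(x−vt)²/(4Dt) = (16.13728)²/(4 × 2.70 × 34.8) = 0.6929; exp(−0.6929) = 0.5001.
C = 1.762 × 0.5001 = 0.881 kg/m³.

0.881 kg/m³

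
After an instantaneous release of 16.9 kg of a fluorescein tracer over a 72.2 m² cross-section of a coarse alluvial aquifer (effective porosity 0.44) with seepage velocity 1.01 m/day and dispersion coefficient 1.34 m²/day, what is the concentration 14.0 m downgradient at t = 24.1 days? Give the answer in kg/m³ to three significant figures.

For an instantaneous plane source, C(x,t) = M/(n_e·A·√(4πDt)) · exp(−(x−vt)²/(4Dt)), with n_e·A the pore (flow) area.
Plume center vt = 1.01 × 24.1 = 24.341 m, so the well at 14.0 m is 10.341 m upgradient of the peak.
√(4πDt) = 20.14 m, giving peak height M/(n_e·A·√(4πDt)) = 16.9/(0.44 × 72.2 × 20.14) = 0.02641 kg/m³.
(x−vt)²/(4Dt) = (-10.341)²/(4 × 1.34 × 24.1) = 0.8278; exp(−0.8278) = 0.4370.
C = 0.02641 × 0.4370 = 0.0115 kg/m³.

0.0115 kg/m³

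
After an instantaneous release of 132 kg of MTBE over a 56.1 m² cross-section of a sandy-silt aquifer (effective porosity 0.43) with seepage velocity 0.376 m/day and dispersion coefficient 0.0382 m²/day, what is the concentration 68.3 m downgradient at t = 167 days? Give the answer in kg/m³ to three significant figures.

For an instantaneous plane source, C(x,t) = M/(n_e·A·√(4πDt)) · exp(−(x−vt)²/(4Dt)), with n_e·A the pore (flow) area.
Plume center vt = 0.376 × 167 = 62.792 m, so the well at 68.3 m is 5.508 m downgradient of the peak.
√(4πDt) = 8.954 m, giving peak height M/(n_e·A·√(4πDt)) = 132/(0.43 × 56.1 × 8.954) = 0.6111 kg/m³.
(x−vt)²/(4Dt) = (5.508)²/(4 × 0.0382 × 167) = 1.189; exp(−1.189) = 0.3045.
C = 0.6111 × 0.3045 = 0.186 kg/m³.

0.186 kg/m³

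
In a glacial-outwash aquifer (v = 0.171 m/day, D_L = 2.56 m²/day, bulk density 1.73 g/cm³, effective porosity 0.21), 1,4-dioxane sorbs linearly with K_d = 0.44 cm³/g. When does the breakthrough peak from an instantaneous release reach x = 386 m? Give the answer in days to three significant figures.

10000 days

Retardation factor R = 1 + ρ_b·K_d/n = 1 + 1.73 × 0.44/0.21 = 4.625.
Sorption retards both mechanisms: v_R = v/R = 0.03697 m/day, D_R = D/R = 0.5535 m²/day.
Peak time from v_R²t² + 2D_R t − x² = 0: t = (√(D_R² + v_R²x²) − D_R)/v_R².
√(D_R² + v_R²x²) = √(0.5535² + 0.03697² × 386²) = 14.28; v_R² = 0.001367.
t = (14.28 − 0.5535)/0.001367 = 10000 days.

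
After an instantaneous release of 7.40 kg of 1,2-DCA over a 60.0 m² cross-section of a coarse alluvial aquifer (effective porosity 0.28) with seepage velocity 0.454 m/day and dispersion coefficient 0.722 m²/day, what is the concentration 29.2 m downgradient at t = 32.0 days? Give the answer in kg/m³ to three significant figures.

For an instantaneous plane source, C(x,t) = M/(n_e·A·√(4πDt)) · exp(−(x−vt)²/(4Dt)), with n_e·A the pore (flow) area.
Plume center vt = 0.454 × 32.0 = 14.528 m, so the well at 29.2 m is 14.672 m downgradient of the peak.
√(4πDt) = 17.04 m, giving peak height M/(n_e·A·√(4πDt)) = 7.40/(0.28 × 60.0 × 17.04) = 0.02585 kg/m³.
(x−vt)²/(4Dt) = (14.672)²/(4 × 0.722 × 32.0) = 2.329; exp(−2.329) = 0.09739.
C = 0.02585 × 0.09739 = 0.00252 kg/m³.

0.00252 kg/m³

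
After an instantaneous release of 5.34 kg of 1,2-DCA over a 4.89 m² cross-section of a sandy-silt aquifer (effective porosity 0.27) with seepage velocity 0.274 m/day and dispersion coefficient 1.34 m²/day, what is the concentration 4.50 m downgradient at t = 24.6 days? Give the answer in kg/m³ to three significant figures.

For an instantaneous plane source, C(x,t) = M/(n_e·A·√(4πDt)) · exp(−(x−vt)²/(4Dt)), with n_e·A the pore (flow) area.
Plume center vt = 0.274 × 24.6 = 6.7404 m, so the well at 4.50 m is 2.2404 m upgradient of the peak.
√(4πDt) = 20.35 m, giving peak height M/(n_e·A·√(4πDt)) = 5.34/(0.27 × 4.89 × 20.35) = 0.1987 kg/m³.
(x−vt)²/(4Dt) = (-2.2404)²/(4 × 1.34 × 24.6) = 0.03807; exp(−0.03807) = 0.9626.
C = 0.1987 × 0.9626 = 0.191 kg/m³.

0.191 kg/m³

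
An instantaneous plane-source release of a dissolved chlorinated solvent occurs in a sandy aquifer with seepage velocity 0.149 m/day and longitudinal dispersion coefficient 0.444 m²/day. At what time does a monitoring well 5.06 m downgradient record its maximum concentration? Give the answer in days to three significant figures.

For the 1D instantaneous-source solution, setting ∂C/∂t = 0 at fixed x gives v²t² + 2Dt − x² = 0, so t = (√(D² + v²x²) − D)/v².
√(D² + v²x²) = √(0.444² + 0.149² × 5.06²) = 0.8750; v² = 0.022201.
t = (0.8750 − 0.444)/0.022201 = 19.4 days (vs. the pure-advection estimate x/v = 34.0 d).

19.4 days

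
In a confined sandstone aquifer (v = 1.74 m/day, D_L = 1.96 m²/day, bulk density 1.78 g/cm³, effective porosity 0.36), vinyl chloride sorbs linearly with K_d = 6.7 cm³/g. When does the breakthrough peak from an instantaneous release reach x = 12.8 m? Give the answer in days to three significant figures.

Retardation factor R = 1 + ρ_b·K_d/n = 1 + 1.78 × 6.7/0.36 = 34.13.
Sorption retards both mechanisms: v_R = v/R = 0.05098 m/day, D_R = D/R = 0.05743 m²/day.
Peak time from v_R²t² + 2D_R t − x² = 0: t = (√(D_R² + v_R²x²) − D_R)/v_R².
√(D_R² + v_R²x²) = √(0.05743² + 0.05098² × 12.8²) = 0.6551; v_R² = 0.002599.
t = (0.6551 − 0.05743)/0.002599 = 230 days.

230 days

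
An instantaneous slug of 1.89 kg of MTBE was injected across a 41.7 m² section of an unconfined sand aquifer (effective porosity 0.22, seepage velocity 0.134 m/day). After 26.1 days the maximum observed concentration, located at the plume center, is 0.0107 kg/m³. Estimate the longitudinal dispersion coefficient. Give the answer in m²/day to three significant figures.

1.13 m²/day

At the plume center C_max = M/(n_e·A·√(4πDt)), so D = M²/(4πt·(n_e·A·C_max)²).
n_e·A·C_max = 0.22 × 41.7 × 0.0107 = 0.09816 kg/m.
D = 1.89²/(4π × 26.1 × 0.09816²) = 1.13 m²/day.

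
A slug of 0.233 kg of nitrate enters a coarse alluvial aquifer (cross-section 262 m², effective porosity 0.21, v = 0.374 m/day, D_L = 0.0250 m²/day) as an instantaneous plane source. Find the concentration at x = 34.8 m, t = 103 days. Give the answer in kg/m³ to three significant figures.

For an instantaneous plane source, C(x,t) = M/(n_e·A·√(4πDt)) · exp(−(x−vt)²/(4Dt)), with n_e·A the pore (flow) area.
Plume center vt = 0.374 × 103 = 38.522 m, so the well at 34.8 m is 3.722 m upgradient of the peak.
√(4πDt) = 5.688 m, giving peak height M/(n_e·A·√(4πDt)) = 0.233/(0.21 × 262 × 5.688) = 0.0007445 kg/m³.
(x−vt)²/(4Dt) = (-3.722)²/(4 × 0.0250 × 103) = 1.345; exp(−1.345) = 0.2605.
C = 0.0007445 × 0.2605 = 0.000194 kg/m³.

0.000194 kg/m³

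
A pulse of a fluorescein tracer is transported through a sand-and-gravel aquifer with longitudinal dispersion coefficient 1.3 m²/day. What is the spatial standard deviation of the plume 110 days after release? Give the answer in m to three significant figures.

16.9 m

Dispersive spreading gives a Gaussian with σ² = 2Dt; advection only shifts the center.
σ = √(2 × 1.3 × 110) = 16.9 m.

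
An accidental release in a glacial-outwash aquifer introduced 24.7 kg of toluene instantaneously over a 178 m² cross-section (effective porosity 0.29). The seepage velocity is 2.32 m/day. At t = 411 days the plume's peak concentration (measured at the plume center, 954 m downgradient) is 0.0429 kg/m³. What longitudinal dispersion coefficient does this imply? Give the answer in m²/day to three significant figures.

At the plume center C_max = M/(n_e·A·√(4πDt)), so D = M²/(4πt·(n_e·A·C_max)²).
n_e·A·C_max = 0.29 × 178 × 0.0429 = 2.214 kg/m.
D = 24.7²/(4π × 411 × 2.214²) = 0.0241 m²/day.

0.0241 m²/day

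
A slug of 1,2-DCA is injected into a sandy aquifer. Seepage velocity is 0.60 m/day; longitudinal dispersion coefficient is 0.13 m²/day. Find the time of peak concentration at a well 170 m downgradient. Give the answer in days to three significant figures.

For the 1D instantaneous-source solution, setting ∂C/∂t = 0 at fixed x gives v²t² + 2Dt − x² = 0, so t = (√(D² + v²x²) − D)/v².
√(D² + v²x²) = √(0.13² + 0.60² × 170²) = 102.0; v² = 0.36.
t = (102.0 − 0.13)/0.36 = 283 days (vs. the pure-advection estimate x/v = 283 d).

283 days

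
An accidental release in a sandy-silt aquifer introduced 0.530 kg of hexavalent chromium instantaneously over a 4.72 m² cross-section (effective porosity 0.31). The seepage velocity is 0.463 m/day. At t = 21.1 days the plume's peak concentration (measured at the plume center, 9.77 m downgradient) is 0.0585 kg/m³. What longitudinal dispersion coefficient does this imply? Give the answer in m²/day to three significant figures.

0.145 m²/day

At the plume center C_max = M/(n_e·A·√(4πDt)), so D = M²/(4πt·(n_e·A·C_max)²).
n_e·A·C_max = 0.31 × 4.72 × 0.0585 = 0.08560 kg/m.
D = 0.530²/(4π × 21.1 × 0.08560²) = 0.145 m²/day.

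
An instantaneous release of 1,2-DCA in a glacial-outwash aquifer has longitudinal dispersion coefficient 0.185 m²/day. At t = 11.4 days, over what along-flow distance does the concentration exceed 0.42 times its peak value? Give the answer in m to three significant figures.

The plume is Gaussian with σ = √(2Dt) = √(2 × 0.185 × 11.4) = 2.054 m.
C/C_peak = exp(−Δx²/(2σ²)) = 0.42 ⇒ Δx = σ·√(−2 ln 0.42) = 2.054 × 1.317 = 2.705 m.
Width = 2Δx = 5.41 m.

5.41 m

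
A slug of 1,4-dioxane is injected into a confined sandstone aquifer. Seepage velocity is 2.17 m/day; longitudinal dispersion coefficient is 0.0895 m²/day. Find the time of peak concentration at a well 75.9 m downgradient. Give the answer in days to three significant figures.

35.0 days

For the 1D instantaneous-source solution, setting ∂C/∂t = 0 at fixed x gives v²t² + 2Dt − x² = 0, so t = (√(D² + v²x²) − D)/v².
√(D² + v²x²) = √(0.0895² + 2.17² × 75.9²) = 164.7; v² = 4.7089.
t = (164.7 − 0.0895)/4.7089 = 35.0 days (vs. the pure-advection estimate x/v = 35.0 d).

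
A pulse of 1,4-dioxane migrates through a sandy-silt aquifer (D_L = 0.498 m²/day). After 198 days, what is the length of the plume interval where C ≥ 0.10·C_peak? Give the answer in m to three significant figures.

60.3 m

The plume is Gaussian with σ = √(2Dt) = √(2 × 0.498 × 198) = 14.04 m.
C/C_peak = exp(−Δx²/(2σ²)) = 0.10 ⇒ Δx = σ·√(−2 ln 0.10) = 14.04 × 2.146 = 30.13 m.
Width = 2Δx = 60.3 m.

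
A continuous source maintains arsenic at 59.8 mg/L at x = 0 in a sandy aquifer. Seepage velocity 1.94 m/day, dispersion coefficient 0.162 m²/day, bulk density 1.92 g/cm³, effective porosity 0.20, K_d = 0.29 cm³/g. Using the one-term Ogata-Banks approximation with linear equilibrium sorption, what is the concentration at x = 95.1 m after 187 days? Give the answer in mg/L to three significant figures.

34.5 mg/L

Retardation factor R = 1 + ρ_b·K_d/n = 1 + 1.92 × 0.29/0.20 = 3.784.
Sorption retards both mechanisms: v_R = v/R = 0.5127 m/day, D_R = D/R = 0.04281 m²/day.
v_R·t = 0.5127 × 187 = 95.8749 m; 2√(D_R t) = 5.659 m; argument = (95.1 − 95.8749)/5.659 = -0.1369.
C = C₀ × ½·erfc(-0.1369) = 59.8 × 0.5768 = 34.5 mg/L.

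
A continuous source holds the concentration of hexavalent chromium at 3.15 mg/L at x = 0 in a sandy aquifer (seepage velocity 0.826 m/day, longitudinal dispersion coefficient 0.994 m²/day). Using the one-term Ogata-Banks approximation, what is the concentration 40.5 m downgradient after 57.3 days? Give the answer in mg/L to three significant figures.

For a continuous step input, C/C₀ ≈ ½·erfc((x−vt)/(2√(Dt))).
vt = 0.826 × 57.3 = 47.3298 m and 2√(Dt) = 2√(0.994 × 57.3) = 15.09 m.
Argument (x−vt)/(2√(Dt)) = (40.5 − 47.3298)/15.09 = -0.4526; ½·erfc(-0.4526) = 0.7389.
C = 3.15 × 0.7389 = 2.33 mg/L.

2.33 mg/L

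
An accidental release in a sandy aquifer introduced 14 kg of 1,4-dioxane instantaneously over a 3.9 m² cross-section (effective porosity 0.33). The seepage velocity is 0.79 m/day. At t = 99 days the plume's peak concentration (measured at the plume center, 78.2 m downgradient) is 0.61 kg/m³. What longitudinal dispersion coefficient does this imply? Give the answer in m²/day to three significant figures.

At the plume center C_max = M/(n_e·A·√(4πDt)), so D = M²/(4πt·(n_e·A·C_max)²).
n_e·A·C_max = 0.33 × 3.9 × 0.61 = 0.7851 kg/m.
D = 14²/(4π × 99 × 0.7851²) = 0.256 m²/day.

0.256 m²/day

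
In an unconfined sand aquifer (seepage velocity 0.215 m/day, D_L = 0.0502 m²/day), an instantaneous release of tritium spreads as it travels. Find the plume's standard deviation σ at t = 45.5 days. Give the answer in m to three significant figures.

Dispersive spreading gives a Gaussian with σ² = 2Dt; advection only shifts the center.
σ = √(2 × 0.0502 × 45.5) = 2.14 m.

2.14 m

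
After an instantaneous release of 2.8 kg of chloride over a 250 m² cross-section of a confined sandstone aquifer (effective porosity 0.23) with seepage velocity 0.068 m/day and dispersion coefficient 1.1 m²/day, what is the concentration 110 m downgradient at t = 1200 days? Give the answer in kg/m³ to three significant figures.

For an instantaneous plane source, C(x,t) = M/(n_e·A·√(4πDt)) · exp(−(x−vt)²/(4Dt)), with n_e·A the pore (flow) area.
Plume center vt = 0.068 × 1200 = 81.6 m, so the well at 110 m is 28.4 m downgradient of the peak.
√(4πDt) = 128.8 m, giving peak height M/(n_e·A·√(4πDt)) = 2.8/(0.23 × 250 × 128.8) = 0.0003781 kg/m³.
(x−vt)²/(4Dt) = (28.4)²/(4 × 1.1 × 1200) = 0.1528; exp(−0.1528) = 0.8583.
C = 0.0003781 × 0.8583 = 0.000325 kg/m³.

0.000325 kg/m³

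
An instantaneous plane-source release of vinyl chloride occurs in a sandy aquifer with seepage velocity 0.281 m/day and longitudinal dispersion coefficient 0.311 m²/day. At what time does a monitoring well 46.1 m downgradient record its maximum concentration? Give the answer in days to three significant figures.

160 days

For the 1D instantaneous-source solution, setting ∂C/∂t = 0 at fixed x gives v²t² + 2Dt − x² = 0, so t = (√(D² + v²x²) − D)/v².
√(D² + v²x²) = √(0.311² + 0.281² × 46.1²) = 12.96; v² = 0.078961.
t = (12.96 − 0.311)/0.078961 = 160 days (vs. the pure-advection estimate x/v = 164 d).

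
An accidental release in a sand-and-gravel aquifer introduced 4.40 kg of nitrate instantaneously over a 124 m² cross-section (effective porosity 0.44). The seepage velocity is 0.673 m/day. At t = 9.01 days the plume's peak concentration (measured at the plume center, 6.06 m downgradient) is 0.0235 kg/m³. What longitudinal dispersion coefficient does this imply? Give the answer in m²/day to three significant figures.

At the plume center C_max = M/(n_e·A·√(4πDt)), so D = M²/(4πt·(n_e·A·C_max)²).
n_e·A·C_max = 0.44 × 124 × 0.0235 = 1.282 kg/m.
D = 4.40²/(4π × 9.01 × 1.282²) = 0.104 m²/day.

0.104 m²/day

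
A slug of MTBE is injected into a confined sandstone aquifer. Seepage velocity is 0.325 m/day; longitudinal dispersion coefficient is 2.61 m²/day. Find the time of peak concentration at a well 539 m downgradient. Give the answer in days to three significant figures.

1630 days

For the 1D instantaneous-source solution, setting ∂C/∂t = 0 at fixed x gives v²t² + 2Dt − x² = 0, so t = (√(D² + v²x²) − D)/v².
√(D² + v²x²) = √(2.61² + 0.325² × 539²) = 175.2; v² = 0.105625.
t = (175.2 − 2.61)/0.105625 = 1630 days (vs. the pure-advection estimate x/v = 1660 d).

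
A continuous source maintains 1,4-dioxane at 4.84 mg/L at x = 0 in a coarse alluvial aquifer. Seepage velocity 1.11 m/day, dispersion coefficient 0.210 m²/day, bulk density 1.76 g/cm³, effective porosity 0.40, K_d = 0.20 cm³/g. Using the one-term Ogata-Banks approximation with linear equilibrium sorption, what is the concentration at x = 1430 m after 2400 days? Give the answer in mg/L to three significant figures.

1.39 mg/L

Retardation factor R = 1 + ρ_b·K_d/n = 1 + 1.76 × 0.20/0.40 = 1.880.
Sorption retards both mechanisms: v_R = v/R = 0.5904 m/day, D_R = D/R = 0.1117 m²/day.
v_R·t = 0.5904 × 2400 = 1416.96 m; 2√(D_R t) = 32.75 m; argument = (1430 − 1416.96)/32.75 = 0.3982.
C = C₀ × ½·erfc(0.3982) = 4.84 × 0.2867 = 1.39 mg/L.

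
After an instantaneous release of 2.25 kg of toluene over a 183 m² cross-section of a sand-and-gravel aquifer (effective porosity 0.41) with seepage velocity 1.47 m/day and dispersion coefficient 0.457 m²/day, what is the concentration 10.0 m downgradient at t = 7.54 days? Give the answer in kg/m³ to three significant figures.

For an instantaneous plane source, C(x,t) = M/(n_e·A·√(4πDt)) · exp(−(x−vt)²/(4Dt)), with n_e·A the pore (flow) area.
Plume center vt = 1.47 × 7.54 = 11.0838 m, so the well at 10.0 m is 1.0838 m upgradient of the peak.
√(4πDt) = 6.580 m, giving peak height M/(n_e·A·√(4πDt)) = 2.25/(0.41 × 183 × 6.580) = 0.004557 kg/m³.
(x−vt)²/(4Dt) = (-1.0838)²/(4 × 0.457 × 7.54) = 0.08522; exp(−0.08522) = 0.9183.
C = 0.004557 × 0.9183 = 0.00418 kg/m³.

0.00418 kg/m³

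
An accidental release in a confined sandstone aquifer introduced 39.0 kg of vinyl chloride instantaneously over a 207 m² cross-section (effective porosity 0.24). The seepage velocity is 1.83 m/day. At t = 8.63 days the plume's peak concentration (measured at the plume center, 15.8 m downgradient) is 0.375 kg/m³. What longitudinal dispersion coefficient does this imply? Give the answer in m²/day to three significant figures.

At the plume center C_max = M/(n_e·A·√(4πDt)), so D = M²/(4πt·(n_e·A·C_max)²).
n_e·A·C_max = 0.24 × 207 × 0.375 = 18.63 kg/m.
D = 39.0²/(4π × 8.63 × 18.63²) = 0.0404 m²/day.

0.0404 m²/day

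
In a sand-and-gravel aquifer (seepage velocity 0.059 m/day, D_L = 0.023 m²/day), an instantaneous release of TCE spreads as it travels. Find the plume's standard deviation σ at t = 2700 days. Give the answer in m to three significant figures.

Dispersive spreading gives a Gaussian with σ² = 2Dt; advection only shifts the center.
σ = √(2 × 0.023 × 2700) = 11.1 m.

11.1 m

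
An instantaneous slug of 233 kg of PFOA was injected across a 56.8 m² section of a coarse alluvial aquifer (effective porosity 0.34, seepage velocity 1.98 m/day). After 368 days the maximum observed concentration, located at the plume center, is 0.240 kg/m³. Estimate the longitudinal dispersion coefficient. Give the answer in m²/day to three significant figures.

0.546 m²/day

At the plume center C_max = M/(n_e·A·√(4πDt)), so D = M²/(4πt·(n_e·A·C_max)²).
n_e·A·C_max = 0.34 × 56.8 × 0.240 = 4.635 kg/m.
D = 233²/(4π × 368 × 4.635²) = 0.546 m²/day.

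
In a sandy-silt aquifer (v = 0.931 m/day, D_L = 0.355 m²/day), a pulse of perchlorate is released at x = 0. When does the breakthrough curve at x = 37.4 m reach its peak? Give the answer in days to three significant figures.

39.8 days

For the 1D instantaneous-source solution, setting ∂C/∂t = 0 at fixed x gives v²t² + 2Dt − x² = 0, so t = (√(D² + v²x²) − D)/v².
√(D² + v²x²) = √(0.355² + 0.931² × 37.4²) = 34.82; v² = 0.866761.
t = (34.82 − 0.355)/0.866761 = 39.8 days (vs. the pure-advection estimate x/v = 40.2 d).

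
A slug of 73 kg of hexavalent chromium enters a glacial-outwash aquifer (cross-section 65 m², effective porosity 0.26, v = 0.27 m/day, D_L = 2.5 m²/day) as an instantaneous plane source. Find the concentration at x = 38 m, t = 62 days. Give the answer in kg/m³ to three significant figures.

For an instantaneous plane source, C(x,t) = M/(n_e·A·√(4πDt)) · exp(−(x−vt)²/(4Dt)), with n_e·A the pore (flow) area.
Plume center vt = 0.27 × 62 = 16.74 m, so the well at 38 m is 21.26 m downgradient of the peak.
√(4πDt) = 44.13 m, giving peak height M/(n_e·A·√(4πDt)) = 73/(0.26 × 65 × 44.13) = 0.09788 kg/m³.
(x−vt)²/(4Dt) = (21.26)²/(4 × 2.5 × 62) = 0.7290; exp(−0.7290) = 0.4824.
C = 0.09788 × 0.4824 = 0.0472 kg/m³.

0.0472 kg/m³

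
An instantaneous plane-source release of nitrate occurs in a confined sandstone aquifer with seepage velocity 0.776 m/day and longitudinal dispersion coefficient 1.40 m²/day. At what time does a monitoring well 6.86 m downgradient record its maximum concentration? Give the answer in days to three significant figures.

6.82 days

For the 1D instantaneous-source solution, setting ∂C/∂t = 0 at fixed x gives v²t² + 2Dt − x² = 0, so t = (√(D² + v²x²) − D)/v².
√(D² + v²x²) = √(1.40² + 0.776² × 6.86²) = 5.504; v² = 0.602176.
t = (5.504 − 1.40)/0.602176 = 6.82 days (vs. the pure-advection estimate x/v = 8.84 d).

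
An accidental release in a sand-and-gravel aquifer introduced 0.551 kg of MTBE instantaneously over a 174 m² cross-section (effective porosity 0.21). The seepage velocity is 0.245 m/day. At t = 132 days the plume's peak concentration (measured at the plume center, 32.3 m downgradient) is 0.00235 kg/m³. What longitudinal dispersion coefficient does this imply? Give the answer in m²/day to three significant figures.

At the plume center C_max = M/(n_e·A·√(4πDt)), so D = M²/(4πt·(n_e·A·C_max)²).
n_e·A·C_max = 0.21 × 174 × 0.00235 = 0.08587 kg/m.
D = 0.551²/(4π × 132 × 0.08587²) = 0.0248 m²/day.

0.0248 m²/day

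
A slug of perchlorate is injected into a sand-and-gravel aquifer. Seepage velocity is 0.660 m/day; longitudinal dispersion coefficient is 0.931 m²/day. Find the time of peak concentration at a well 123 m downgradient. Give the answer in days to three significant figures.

For the 1D instantaneous-source solution, setting ∂C/∂t = 0 at fixed x gives v²t² + 2Dt − x² = 0, so t = (√(D² + v²x²) − D)/v².
√(D² + v²x²) = √(0.931² + 0.660² × 123²) = 81.19; v² = 0.4356.
t = (81.19 − 0.931)/0.4356 = 184 days (vs. the pure-advection estimate x/v = 186 d).

184 days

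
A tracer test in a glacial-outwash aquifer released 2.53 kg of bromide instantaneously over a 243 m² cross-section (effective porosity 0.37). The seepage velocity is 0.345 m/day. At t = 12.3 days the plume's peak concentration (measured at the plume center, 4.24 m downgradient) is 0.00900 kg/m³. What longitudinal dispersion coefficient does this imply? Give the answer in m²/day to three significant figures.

0.0632 m²/day

At the plume center C_max = M/(n_e·A·√(4πDt)), so D = M²/(4πt·(n_e·A·C_max)²).
n_e·A·C_max = 0.37 × 243 × 0.00900 = 0.8092 kg/m.
D = 2.53²/(4π × 12.3 × 0.8092²) = 0.0632 m²/day.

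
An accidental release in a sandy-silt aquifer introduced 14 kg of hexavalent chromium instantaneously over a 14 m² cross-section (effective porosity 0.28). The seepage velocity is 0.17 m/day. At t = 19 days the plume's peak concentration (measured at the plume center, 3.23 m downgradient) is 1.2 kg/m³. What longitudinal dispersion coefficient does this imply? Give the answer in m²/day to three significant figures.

0.0371 m²/day

At the plume center C_max = M/(n_e·A·√(4πDt)), so D = M²/(4πt·(n_e·A·C_max)²).
n_e·A·C_max = 0.28 × 14 × 1.2 = 4.704 kg/m.
D = 14²/(4π × 19 × 4.704²) = 0.0371 m²/day.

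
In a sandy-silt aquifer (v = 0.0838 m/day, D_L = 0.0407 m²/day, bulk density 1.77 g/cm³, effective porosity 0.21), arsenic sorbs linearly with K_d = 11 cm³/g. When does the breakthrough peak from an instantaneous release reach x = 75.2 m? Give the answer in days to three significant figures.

83600 days

Retardation factor R = 1 + ρ_b·K_d/n = 1 + 1.77 × 11/0.21 = 93.71.
Sorption retards both mechanisms: v_R = v/R = 0.0008942 m/day, D_R = D/R = 0.0004343 m²/day.
Peak time from v_R²t² + 2D_R t − x² = 0: t = (√(D_R² + v_R²x²) − D_R)/v_R².
√(D_R² + v_R²x²) = √(0.0004343² + 0.0008942² × 75.2²) = 0.06725; v_R² = 7.996e-07.
t = (0.06725 − 0.0004343)/7.996e-07 = 83600 days.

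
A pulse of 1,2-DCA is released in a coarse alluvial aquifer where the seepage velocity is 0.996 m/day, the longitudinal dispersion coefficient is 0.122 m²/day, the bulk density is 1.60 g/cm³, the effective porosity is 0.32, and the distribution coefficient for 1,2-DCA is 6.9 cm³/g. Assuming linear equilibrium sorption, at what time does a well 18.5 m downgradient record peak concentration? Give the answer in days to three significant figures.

Retardation factor R = 1 + ρ_b·K_d/n = 1 + 1.60 × 6.9/0.32 = 35.50.
Sorption retards both mechanisms: v_R = v/R = 0.02806 m/day, D_R = D/R = 0.003437 m²/day.
Peak time from v_R²t² + 2D_R t − x² = 0: t = (√(D_R² + v_R²x²) − D_R)/v_R².
√(D_R² + v_R²x²) = √(0.003437² + 0.02806² × 18.5²) = 0.5191; v_R² = 0.0007874.
t = (0.5191 − 0.003437)/0.0007874 = 655 days.

655 days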